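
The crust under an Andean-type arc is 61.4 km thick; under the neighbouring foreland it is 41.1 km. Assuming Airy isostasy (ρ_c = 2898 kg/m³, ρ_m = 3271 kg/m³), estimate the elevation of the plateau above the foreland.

2.31 km

Excess crust Δ = 61.4 km − 41.1 km = 20.3 km, split between elevation h and root r with h + r = Δ.
Airy balance ρ_c h = (ρ_m − ρ_c) r gives r = h ρ_c/(ρ_m − ρ_c), so h (1 + ρ_c/(ρ_m − ρ_c)) = Δ, i.e. h = Δ (ρ_m − ρ_c)/ρ_m.
h = 20.3 km × 373/3271 = 2.31 km.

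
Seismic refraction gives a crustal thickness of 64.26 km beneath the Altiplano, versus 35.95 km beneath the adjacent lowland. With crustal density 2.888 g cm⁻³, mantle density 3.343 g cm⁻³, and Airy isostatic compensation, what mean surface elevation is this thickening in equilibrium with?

Excess crust Δ = 64.26 km − 35.95 km = 28.31 km, split between elevation h and root r with h + r = Δ.
Airy balance ρ_c h = (ρ_m − ρ_c) r gives r = h ρ_c/(ρ_m − ρ_c), so h (1 + ρ_c/(ρ_m − ρ_c)) = Δ, i.e. h = Δ (ρ_m − ρ_c)/ρ_m.
h = 28.31 km × 0.455/3.343 = 3.85 km.

3.85 km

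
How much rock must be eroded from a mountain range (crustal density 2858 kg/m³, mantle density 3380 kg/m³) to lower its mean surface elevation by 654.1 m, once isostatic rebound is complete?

Net drop Δ = e − u = e − e ρ_c/ρ_m = e (ρ_m − ρ_c)/ρ_m.
e = Δ ρ_m/(ρ_m − ρ_c) = 654.1 m × 3380/522 = 4240 m.

4240 m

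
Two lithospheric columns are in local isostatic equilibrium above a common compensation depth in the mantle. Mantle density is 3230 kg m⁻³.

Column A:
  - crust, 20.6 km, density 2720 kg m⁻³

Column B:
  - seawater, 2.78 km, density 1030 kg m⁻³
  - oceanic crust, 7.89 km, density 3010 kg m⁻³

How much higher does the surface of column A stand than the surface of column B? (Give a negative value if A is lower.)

0.822 km

For any compensation level in the mantle, the mantle terms cancel and isostasy reduces to e = (Σt_A − Σt_B) − (Σ(ρt)_A − Σ(ρt)_B) / ρ_m.
Σt_A = 20.6 km; Σt_B = 10.67 km; Σ(ρt)_A = 56032; Σ(ρt)_B = 26612.3 (in km·kg m⁻³).
e = (20.6 − 10.67) − (56032 − 26612.3) / 3230 = 0.822 km.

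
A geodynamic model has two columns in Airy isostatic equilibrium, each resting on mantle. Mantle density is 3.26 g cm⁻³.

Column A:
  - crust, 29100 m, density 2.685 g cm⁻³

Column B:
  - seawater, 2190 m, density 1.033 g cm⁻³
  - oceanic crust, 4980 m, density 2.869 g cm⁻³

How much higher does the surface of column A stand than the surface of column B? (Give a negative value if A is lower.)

For any compensation level in the mantle, the mantle terms cancel and isostasy reduces to e = (Σt_A − Σt_B) − (Σ(ρt)_A − Σ(ρt)_B) / ρ_m.
Σt_A = 29100 m; Σt_B = 7170 m; Σ(ρt)_A = 78133.5; Σ(ρt)_B = 16549.89 (in m·g cm⁻³).
e = (29100 − 7170) − (78133.5 − 16549.89) / 3.26 = 3040 m.

3040 m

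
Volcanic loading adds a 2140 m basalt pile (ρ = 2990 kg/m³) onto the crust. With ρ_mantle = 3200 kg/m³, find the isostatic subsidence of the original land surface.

2000 m

Subaerial loading: s = t ρ_load / ρ_m.
s = 2140 m × 2990/3200 = 2000 m.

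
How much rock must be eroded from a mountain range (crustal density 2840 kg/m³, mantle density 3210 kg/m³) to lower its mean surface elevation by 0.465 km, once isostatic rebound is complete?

4.03 km

Net drop Δ = e − u = e − e ρ_c/ρ_m = e (ρ_m − ρ_c)/ρ_m.
e = Δ ρ_m/(ρ_m − ρ_c) = 0.465 km × 3210/370 = 4.03 km.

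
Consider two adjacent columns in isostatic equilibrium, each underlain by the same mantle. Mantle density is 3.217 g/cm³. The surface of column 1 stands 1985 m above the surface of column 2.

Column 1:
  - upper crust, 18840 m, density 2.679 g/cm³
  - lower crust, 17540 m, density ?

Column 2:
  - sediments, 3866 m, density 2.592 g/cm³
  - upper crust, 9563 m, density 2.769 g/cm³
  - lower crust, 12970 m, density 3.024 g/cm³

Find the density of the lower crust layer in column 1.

Take the compensation level at the base of the deeper column (depth z_c below the surface of column 1) and equate Σ ρ_i t_i down to z_c; mantle fills any gap and the z_c terms cancel.
Column 1: 18840×2.679 + 17540×ρ + (z_c − 36380)×3.217
Column 2: 1985×0 + 3866×2.592 + 9563×2.769 + 12970×3.024 + (z_c − 1985 − 26399)×3.217
The z_c×3.217 term appears on both sides and cancels. Collect the known terms of each column as K = Σ(ρt)_known − 3.217 × (depth of known layers): K_1 = 50472.36 − 3.217×36380 = −66562.1; K_2 = 75721.899 − 3.217×(1985 + 26399) = −15589.429.
Balance: K_1 + 17540×ρ = K_2, so ρ = (K_2 − K_1)/17540 = 50972.7/17540 = 2.91 g/cm³.

2.91 g/cm³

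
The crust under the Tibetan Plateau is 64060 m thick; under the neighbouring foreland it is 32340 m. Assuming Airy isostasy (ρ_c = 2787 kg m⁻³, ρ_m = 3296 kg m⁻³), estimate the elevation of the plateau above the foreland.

Excess crust Δ = 64060 m − 32340 m = 31720 m, split between elevation h and root r with h + r = Δ.
Airy balance ρ_c h = (ρ_m − ρ_c) r gives r = h ρ_c/(ρ_m − ρ_c), so h (1 + ρ_c/(ρ_m − ρ_c)) = Δ, i.e. h = Δ (ρ_m − ρ_c)/ρ_m.
h = 31720 m × 509/3296 = 4900 m.

4900 m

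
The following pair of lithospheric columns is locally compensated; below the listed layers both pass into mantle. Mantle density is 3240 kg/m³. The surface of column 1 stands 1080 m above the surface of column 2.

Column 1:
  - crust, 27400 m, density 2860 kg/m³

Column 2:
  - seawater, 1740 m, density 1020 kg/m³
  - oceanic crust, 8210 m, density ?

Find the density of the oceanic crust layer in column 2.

2870 kg/m³

Take the compensation level at the base of the deeper column (depth z_c below the surface of column 1) and equate Σ ρ_i t_i down to z_c; mantle fills any gap and the z_c terms cancel.
Column 1: 27400×2860 + (z_c − 27400)×3240
Column 2: 1080×0 + 1740×1020 + 8210×ρ + (z_c − 1080 − 9950)×3240
The z_c×3240 term appears on both sides and cancels. Collect the known terms of each column as K = Σ(ρt)_known − 3240 × (depth of known layers): K_1 = 78364000 − 3240×27400 = −10412000; K_2 = 1774800 − 3240×(1080 + 9950) = −33962400.
Balance: K_1 = K_2 + 8210×ρ, so ρ = (K_1 − K_2)/8210 = 23550400/8210 = 2870 kg/m³.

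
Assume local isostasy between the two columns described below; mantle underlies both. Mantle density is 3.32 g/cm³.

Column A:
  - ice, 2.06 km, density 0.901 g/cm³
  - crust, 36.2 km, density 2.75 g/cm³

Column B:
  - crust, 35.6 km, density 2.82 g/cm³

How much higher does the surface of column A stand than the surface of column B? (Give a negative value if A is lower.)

For any compensation level in the mantle, the mantle terms cancel and isostasy reduces to e = (Σt_A − Σt_B) − (Σ(ρt)_A − Σ(ρt)_B) / ρ_m.
Σt_A = 38.26 km; Σt_B = 35.6 km; Σ(ρt)_A = 101.40606; Σ(ρt)_B = 100.392 (in km·g/cm³).
e = (38.26 − 35.6) − (101.40606 − 100.392) / 3.32 = 2.35 km.

2.35 km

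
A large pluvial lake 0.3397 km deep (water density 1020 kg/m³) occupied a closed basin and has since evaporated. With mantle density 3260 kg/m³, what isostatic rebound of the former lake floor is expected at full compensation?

u = d ρ_w/ρ_m = 0.3397 km × 1020/3260 = 0.106 km.

0.106 km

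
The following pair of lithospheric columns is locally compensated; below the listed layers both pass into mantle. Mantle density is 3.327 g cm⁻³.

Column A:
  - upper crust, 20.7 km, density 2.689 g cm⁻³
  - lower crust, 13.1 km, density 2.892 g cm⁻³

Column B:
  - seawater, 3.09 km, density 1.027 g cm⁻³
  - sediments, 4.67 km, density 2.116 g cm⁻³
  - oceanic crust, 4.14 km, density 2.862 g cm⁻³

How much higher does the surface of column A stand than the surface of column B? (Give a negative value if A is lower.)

For any compensation level in the mantle, the mantle terms cancel and isostasy reduces to e = (Σt_A − Σt_B) − (Σ(ρt)_A − Σ(ρt)_B) / ρ_m.
Σt_A = 33.8 km; Σt_B = 11.9 km; Σ(ρt)_A = 93.5475; Σ(ρt)_B = 24.90383 (in km·g cm⁻³).
e = (33.8 − 11.9) − (93.5475 − 24.90383) / 3.327 = 1.27 km.

1.27 km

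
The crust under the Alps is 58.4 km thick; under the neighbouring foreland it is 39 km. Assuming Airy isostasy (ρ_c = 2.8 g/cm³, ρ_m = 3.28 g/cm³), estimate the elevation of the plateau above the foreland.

Excess crust Δ = 58.4 km − 39 km = 19.4 km, split between elevation h and root r with h + r = Δ.
Airy balance ρ_c h = (ρ_m − ρ_c) r gives r = h ρ_c/(ρ_m − ρ_c), so h (1 + ρ_c/(ρ_m − ρ_c)) = Δ, i.e. h = Δ (ρ_m − ρ_c)/ρ_m.
h = 19.4 km × 0.48/3.28 = 2.84 km.

2.84 km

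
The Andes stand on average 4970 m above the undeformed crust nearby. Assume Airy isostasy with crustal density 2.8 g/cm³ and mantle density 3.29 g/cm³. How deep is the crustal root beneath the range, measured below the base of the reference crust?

For local isostatic compensation: the weight of the topography is balanced by the buoyancy of the root, ρ_c h = (ρ_m − ρ_c) r.
r = h · ρ_c / (ρ_m − ρ_c) = 4970 m × 2.8 / (3.29 − 2.8) = 28400 m.

28400 m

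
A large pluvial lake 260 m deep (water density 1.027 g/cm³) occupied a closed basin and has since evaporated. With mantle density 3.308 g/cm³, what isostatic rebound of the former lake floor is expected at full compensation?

u = d ρ_w/ρ_m = 260 m × 1.027/3.308 = 80.7 m.

80.7 m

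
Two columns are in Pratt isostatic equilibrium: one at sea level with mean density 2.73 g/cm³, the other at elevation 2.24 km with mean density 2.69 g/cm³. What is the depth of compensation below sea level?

ρ_ref D = ρ (D + h) → D (ρ_ref − ρ) = ρ h.
D = ρ h/(ρ_ref − ρ) = 2.69 × 2.24 km/(2.73 − 2.69) = 151 km.

151 km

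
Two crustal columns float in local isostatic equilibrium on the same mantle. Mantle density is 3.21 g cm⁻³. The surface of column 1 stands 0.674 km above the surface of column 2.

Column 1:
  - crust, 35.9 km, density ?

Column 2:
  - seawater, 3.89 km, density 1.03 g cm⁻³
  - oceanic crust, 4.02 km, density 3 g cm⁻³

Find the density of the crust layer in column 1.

Take the compensation level at the base of the deeper column (depth z_c below the surface of column 1) and equate Σ ρ_i t_i down to z_c; mantle fills any gap and the z_c terms cancel.
Column 1: 35.9×ρ + (z_c − 35.9)×3.21
Column 2: 0.674×0 + 3.89×1.03 + 4.02×3 + (z_c − 0.674 − 7.91)×3.21
The z_c×3.21 term appears on both sides and cancels. Collect the known terms of each column as K = Σ(ρt)_known − 3.21 × (depth of known layers): K_1 = 0 − 3.21×35.9 = −115.239; K_2 = 16.0667 − 3.21×(0.674 + 7.91) = −11.48794.
Balance: K_1 + 35.9×ρ = K_2, so ρ = (K_2 − K_1)/35.9 = 103.751/35.9 = 2.89 g cm⁻³.

2.89 g cm⁻³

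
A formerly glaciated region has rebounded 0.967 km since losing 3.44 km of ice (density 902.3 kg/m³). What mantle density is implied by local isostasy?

3210 kg/m³

ρ_m = ρ_ice t / u = 902.3 × 3.44 km/0.967 km = 3210 kg/m³.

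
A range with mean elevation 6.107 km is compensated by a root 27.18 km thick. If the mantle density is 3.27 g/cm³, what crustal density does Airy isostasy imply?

2.67 g/cm³

ρ_c h = (ρ_m − ρ_c) r → ρ_c (h + r) = ρ_m r → ρ_c = ρ_m r / (h + r).
ρ_c = 3.27 × 27.18 km / (6.107 km + 27.18 km) = 2.67 g/cm³.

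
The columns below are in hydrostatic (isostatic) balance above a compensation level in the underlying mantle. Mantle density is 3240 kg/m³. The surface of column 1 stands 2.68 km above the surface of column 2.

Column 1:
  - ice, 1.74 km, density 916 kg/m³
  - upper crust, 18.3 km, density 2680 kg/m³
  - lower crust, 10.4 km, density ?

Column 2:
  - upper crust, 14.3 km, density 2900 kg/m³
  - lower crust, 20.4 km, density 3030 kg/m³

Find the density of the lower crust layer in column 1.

Take the compensation level at the base of the deeper column (depth z_c below the surface of column 1) and equate Σ ρ_i t_i down to z_c; mantle fills any gap and the z_c terms cancel.
Column 1: 1.74×916 + 18.3×2680 + 10.4×ρ + (z_c − 30.44)×3240
Column 2: 2.68×0 + 14.3×2900 + 20.4×3030 + (z_c − 2.68 − 34.7)×3240
The z_c×3240 term appears on both sides and cancels. Collect the known terms of each column as K = Σ(ρt)_known − 3240 × (depth of known layers): K_1 = 50637.84 − 3240×30.44 = −47987.76; K_2 = 103282 − 3240×(2.68 + 34.7) = −17829.2.
Balance: K_1 + 10.4×ρ = K_2, so ρ = (K_2 − K_1)/10.4 = 30158.6/10.4 = 2900 kg/m³.

2900 kg/m³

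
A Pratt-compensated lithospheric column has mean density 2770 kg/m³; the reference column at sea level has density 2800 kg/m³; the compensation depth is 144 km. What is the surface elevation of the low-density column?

ρ_ref D = ρ (D + h) → h = D (ρ_ref − ρ)/ρ.
h = 144 km × (2800 − 2770)/2770 = 1.56 km.

1.56 km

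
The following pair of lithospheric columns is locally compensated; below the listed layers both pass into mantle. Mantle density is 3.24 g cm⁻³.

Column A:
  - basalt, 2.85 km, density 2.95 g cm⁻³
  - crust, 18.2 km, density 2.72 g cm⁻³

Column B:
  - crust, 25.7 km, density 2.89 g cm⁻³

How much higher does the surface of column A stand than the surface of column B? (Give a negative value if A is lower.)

For any compensation level in the mantle, the mantle terms cancel and isostasy reduces to e = (Σt_A − Σt_B) − (Σ(ρt)_A − Σ(ρt)_B) / ρ_m.
Σt_A = 21.05 km; Σt_B = 25.7 km; Σ(ρt)_A = 57.9115; Σ(ρt)_B = 74.273 (in km·g cm⁻³).
e = (21.05 − 25.7) − (57.9115 − 74.273) / 3.24 = 0.4 km.

0.4 km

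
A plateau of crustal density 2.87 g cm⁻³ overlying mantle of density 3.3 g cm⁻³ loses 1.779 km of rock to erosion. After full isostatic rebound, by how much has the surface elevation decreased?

Rebound u = e ρ_c/ρ_m = 1.779 km × 2.87/3.3 = 1.547 km.
Net surface drop = e − u = 1.779 km − 1.547 km = e (ρ_m − ρ_c)/ρ_m = 0.232 km.

0.232 km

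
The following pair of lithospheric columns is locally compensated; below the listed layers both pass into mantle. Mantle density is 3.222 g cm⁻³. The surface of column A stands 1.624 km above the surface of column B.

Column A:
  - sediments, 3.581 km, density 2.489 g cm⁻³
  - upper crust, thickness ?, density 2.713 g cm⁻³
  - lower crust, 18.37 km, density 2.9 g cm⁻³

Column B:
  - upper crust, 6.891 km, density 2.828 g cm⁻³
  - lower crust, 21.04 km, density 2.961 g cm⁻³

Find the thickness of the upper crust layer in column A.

9.62 km

Take the compensation level at the base of the deeper column (depth z_c below the surface of column A) and equate Σ ρ_i t_i down to z_c; mantle fills any gap and the z_c terms cancel.
Column A: 3.581×2.489 + x×2.713 + 18.37×2.9 + (z_c − 21.951 − x)×3.222
Column B: 1.624×0 + 6.891×2.828 + 21.04×2.961 + (z_c − 1.624 − 27.931)×3.222
The z_c×3.222 term appears on both sides and cancels. Collect the known terms of each column as K = Σ(ρt)_known − 3.222 × (depth of known layers): K_A = 62.186109 − 3.222×21.951 = −8.540013; K_B = 81.787188 − 3.222×(1.624 + 27.931) = −13.439022.
Balance: K_A − x×(3.222 − 2.713) = K_B, so x = (K_A − K_B)/(3.222 − 2.713) = 4.89901/0.509 = 9.62 km.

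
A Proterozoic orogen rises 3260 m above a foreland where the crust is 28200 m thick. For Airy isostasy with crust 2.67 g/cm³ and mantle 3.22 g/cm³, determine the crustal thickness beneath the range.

47300 m

Root depth r = h ρ_c / (ρ_m − ρ_c) = 3260 m × 2.67 / 0.55 = 15830 m.
Total thickness = T + h + r = 28200 m + 3260 m + 15830 m = 47300 m.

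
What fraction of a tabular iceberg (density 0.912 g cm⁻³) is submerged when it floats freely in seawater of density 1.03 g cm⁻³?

0.885

Submerged fraction = ρ_obj/ρ_fluid = 0.912/1.03 = 0.885.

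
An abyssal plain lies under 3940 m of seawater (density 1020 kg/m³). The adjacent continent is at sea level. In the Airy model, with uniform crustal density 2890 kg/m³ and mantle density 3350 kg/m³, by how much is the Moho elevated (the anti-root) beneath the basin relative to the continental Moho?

16000 m

For local isostatic compensation: replacing crust with seawater at the top is compensated by replacing crust with mantle at the base: d (ρ_c − ρ_w) = a (ρ_m − ρ_c).
a = d (ρ_c − ρ_w)/(ρ_m − ρ_c) = 3940 m × 1870/460 = 16000 m.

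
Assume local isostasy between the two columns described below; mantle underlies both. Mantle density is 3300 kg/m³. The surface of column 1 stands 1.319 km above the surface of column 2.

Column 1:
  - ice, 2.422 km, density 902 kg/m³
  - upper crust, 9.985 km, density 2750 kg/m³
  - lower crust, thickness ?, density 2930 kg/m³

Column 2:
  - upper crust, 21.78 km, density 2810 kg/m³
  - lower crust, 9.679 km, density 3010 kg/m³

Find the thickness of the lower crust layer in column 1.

Take the compensation level at the base of the deeper column (depth z_c below the surface of column 1) and equate Σ ρ_i t_i down to z_c; mantle fills any gap and the z_c terms cancel.
Column 1: 2.422×902 + 9.985×2750 + x×2930 + (z_c − 12.407 − x)×3300
Column 2: 1.319×0 + 21.78×2810 + 9.679×3010 + (z_c − 1.319 − 31.459)×3300
The z_c×3300 term appears on both sides and cancels. Collect the known terms of each column as K = Σ(ρt)_known − 3300 × (depth of known layers): K_1 = 29643.394 − 3300×12.407 = −11299.706; K_2 = 90335.59 − 3300×(1.319 + 31.459) = −17831.81.
Balance: K_1 − x×(3300 − 2930) = K_2, so x = (K_1 − K_2)/(3300 − 2930) = 6532.1/370 = 17.7 km.

17.7 km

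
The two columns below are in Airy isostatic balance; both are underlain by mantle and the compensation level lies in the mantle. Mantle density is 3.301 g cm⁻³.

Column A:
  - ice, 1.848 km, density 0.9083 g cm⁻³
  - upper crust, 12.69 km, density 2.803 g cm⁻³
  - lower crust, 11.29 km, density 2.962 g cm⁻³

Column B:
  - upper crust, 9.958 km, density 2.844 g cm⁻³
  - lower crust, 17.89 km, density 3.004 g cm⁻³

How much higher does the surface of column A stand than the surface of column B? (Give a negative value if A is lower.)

1.43 km

For any compensation level in the mantle, the mantle terms cancel and isostasy reduces to e = (Σt_A − Σt_B) − (Σ(ρt)_A − Σ(ρt)_B) / ρ_m.
Σt_A = 25.828 km; Σt_B = 27.848 km; Σ(ρt)_A = 70.6895884; Σ(ρt)_B = 82.062112 (in km·g cm⁻³).
e = (25.828 − 27.848) − (70.6895884 − 82.062112) / 3.301 = 1.43 km.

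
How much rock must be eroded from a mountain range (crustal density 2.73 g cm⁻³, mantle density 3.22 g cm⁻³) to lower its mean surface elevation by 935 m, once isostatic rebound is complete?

Net drop Δ = e − u = e − e ρ_c/ρ_m = e (ρ_m − ρ_c)/ρ_m.
e = Δ ρ_m/(ρ_m − ρ_c) = 935 m × 3.22/0.49 = 6140 m.

6140 m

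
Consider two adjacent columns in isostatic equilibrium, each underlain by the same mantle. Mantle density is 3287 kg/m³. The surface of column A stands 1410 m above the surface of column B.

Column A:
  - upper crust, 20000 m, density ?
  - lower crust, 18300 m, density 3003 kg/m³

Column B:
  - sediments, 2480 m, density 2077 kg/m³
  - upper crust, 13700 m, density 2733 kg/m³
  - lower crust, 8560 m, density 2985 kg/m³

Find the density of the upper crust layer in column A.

2660 kg/m³

Take the compensation level at the base of the deeper column (depth z_c below the surface of column A) and equate Σ ρ_i t_i down to z_c; mantle fills any gap and the z_c terms cancel.
Column A: 20000×ρ + 18300×3003 + (z_c − 38300)×3287
Column B: 1410×0 + 2480×2077 + 13700×2733 + 8560×2985 + (z_c − 1410 − 24740)×3287
The z_c×3287 term appears on both sides and cancels. Collect the known terms of each column as K = Σ(ρt)_known − 3287 × (depth of known layers): K_A = 54954900 − 3287×38300 = −70937200; K_B = 68144660 − 3287×(1410 + 24740) = −17810390.
Balance: K_A + 20000×ρ = K_B, so ρ = (K_B − K_A)/20000 = 53126800/20000 = 2660 kg/m³.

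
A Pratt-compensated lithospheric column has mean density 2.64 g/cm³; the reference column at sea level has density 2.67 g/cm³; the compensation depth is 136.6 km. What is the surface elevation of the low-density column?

ρ_ref D = ρ (D + h) → h = D (ρ_ref − ρ)/ρ.
h = 136.6 km × (2.67 − 2.64)/2.64 = 1.55 km.

1.55 km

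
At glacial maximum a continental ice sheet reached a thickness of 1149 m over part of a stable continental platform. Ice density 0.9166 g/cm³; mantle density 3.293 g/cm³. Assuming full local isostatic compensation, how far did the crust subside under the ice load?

Isostatic balance requires: the ice load ρ_ice t is balanced by mantle displaced below, ρ_m s.
s = t ρ_ice / ρ_m = 1149 m × 0.9166/3.293 = 320 m.

320 m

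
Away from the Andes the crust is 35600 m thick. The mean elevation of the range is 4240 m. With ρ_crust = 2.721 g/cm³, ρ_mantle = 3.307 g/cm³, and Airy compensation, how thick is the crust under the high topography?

59500 m

Root depth r = h ρ_c / (ρ_m − ρ_c) = 4240 m × 2.721 / 0.586 = 19690 m.
Total thickness = T + h + r = 35600 m + 4240 m + 19690 m = 59500 m.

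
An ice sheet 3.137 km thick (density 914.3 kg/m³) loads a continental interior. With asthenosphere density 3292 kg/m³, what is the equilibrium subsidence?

0.871 km

Balancing pressure at the compensation depth: the ice load ρ_ice t is balanced by mantle displaced below, ρ_m s.
s = t ρ_ice / ρ_m = 3.137 km × 914.3/3292 = 0.871 km.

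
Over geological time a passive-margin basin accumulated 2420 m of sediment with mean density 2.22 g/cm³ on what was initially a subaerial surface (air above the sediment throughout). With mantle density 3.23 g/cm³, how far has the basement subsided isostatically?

1660 m

Subaerial load: s = t ρ_sed / ρ_m = 2420 m × 2.22/3.23 = 1660 m.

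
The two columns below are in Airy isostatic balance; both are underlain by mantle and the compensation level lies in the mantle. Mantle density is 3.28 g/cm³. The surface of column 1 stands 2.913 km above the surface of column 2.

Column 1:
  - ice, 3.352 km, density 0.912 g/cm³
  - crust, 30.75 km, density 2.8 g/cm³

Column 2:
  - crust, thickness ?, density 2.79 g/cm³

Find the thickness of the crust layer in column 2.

Take the compensation level at the base of the deeper column (depth z_c below the surface of column 1) and equate Σ ρ_i t_i down to z_c; mantle fills any gap and the z_c terms cancel.
Column 1: 3.352×0.912 + 30.75×2.8 + (z_c − 34.102)×3.28
Column 2: 2.913×0 + x×2.79 + (z_c − 2.913 − 0 − x)×3.28
The z_c×3.28 term appears on both sides and cancels. Collect the known terms of each column as K = Σ(ρt)_known − 3.28 × (depth of known layers): K_1 = 89.157024 − 3.28×34.102 = −22.697536; K_2 = 0 − 3.28×(2.913 + 0) = −9.55464.
Balance: K_1 = K_2 − x×(3.28 − 2.79), so x = (K_2 − K_1)/(3.28 − 2.79) = 13.1429/0.49 = 26.8 km.

26.8 km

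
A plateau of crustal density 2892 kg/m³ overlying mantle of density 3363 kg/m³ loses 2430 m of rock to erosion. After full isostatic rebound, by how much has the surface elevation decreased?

Rebound u = e ρ_c/ρ_m = 2430 m × 2892/3363 = 2090 m.
Net surface drop = e − u = 2430 m − 2090 m = e (ρ_m − ρ_c)/ρ_m = 340 m.

340 m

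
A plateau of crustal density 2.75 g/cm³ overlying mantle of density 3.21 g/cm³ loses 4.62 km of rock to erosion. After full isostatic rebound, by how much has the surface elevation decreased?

Rebound u = e ρ_c/ρ_m = 4.62 km × 2.75/3.21 = 3.958 km.
Net surface drop = e − u = 4.62 km − 3.958 km = e (ρ_m − ρ_c)/ρ_m = 0.662 km.

0.662 km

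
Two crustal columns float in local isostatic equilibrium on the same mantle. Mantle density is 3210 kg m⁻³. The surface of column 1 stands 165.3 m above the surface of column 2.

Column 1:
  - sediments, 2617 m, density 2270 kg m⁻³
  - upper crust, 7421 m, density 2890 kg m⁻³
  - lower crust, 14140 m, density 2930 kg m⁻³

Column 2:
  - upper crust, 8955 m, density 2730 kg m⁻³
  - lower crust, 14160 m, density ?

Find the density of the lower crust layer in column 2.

2930 kg m⁻³

Take the compensation level at the base of the deeper column (depth z_c below the surface of column 1) and equate Σ ρ_i t_i down to z_c; mantle fills any gap and the z_c terms cancel.
Column 1: 2617×2270 + 7421×2890 + 14140×2930 + (z_c − 24178)×3210
Column 2: 165.3×0 + 8955×2730 + 14160×ρ + (z_c − 165.3 − 23115)×3210
The z_c×3210 term appears on both sides and cancels. Collect the known terms of each column as K = Σ(ρt)_known − 3210 × (depth of known layers): K_1 = 68817480 − 3210×24178 = −8793900; K_2 = 24447150 − 3210×(165.3 + 23115) = −50282613.
Balance: K_1 = K_2 + 14160×ρ, so ρ = (K_1 − K_2)/14160 = 41488700/14160 = 2930 kg m⁻³.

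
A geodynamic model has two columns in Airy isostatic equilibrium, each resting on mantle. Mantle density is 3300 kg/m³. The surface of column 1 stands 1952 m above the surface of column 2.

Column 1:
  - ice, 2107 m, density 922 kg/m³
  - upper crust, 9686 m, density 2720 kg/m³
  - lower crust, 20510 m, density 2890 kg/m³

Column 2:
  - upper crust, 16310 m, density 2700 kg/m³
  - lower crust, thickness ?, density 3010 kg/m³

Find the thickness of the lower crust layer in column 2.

Take the compensation level at the base of the deeper column (depth z_c below the surface of column 1) and equate Σ ρ_i t_i down to z_c; mantle fills any gap and the z_c terms cancel.
Column 1: 2107×922 + 9686×2720 + 20510×2890 + (z_c − 32303)×3300
Column 2: 1952×0 + 16310×2700 + x×3010 + (z_c − 1952 − 16310 − x)×3300
The z_c×3300 term appears on both sides and cancels. Collect the known terms of each column as K = Σ(ρt)_known − 3300 × (depth of known layers): K_1 = 87562474 − 3300×32303 = −19037426; K_2 = 44037000 − 3300×(1952 + 16310) = −16227600.
Balance: K_1 = K_2 − x×(3300 − 3010), so x = (K_2 − K_1)/(3300 − 3010) = 2809830/290 = 9690 m.

9690 m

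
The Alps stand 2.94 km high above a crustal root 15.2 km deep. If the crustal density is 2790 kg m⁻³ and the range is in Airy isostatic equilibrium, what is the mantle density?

Airy balance: ρ_c h = (ρ_m − ρ_c) r → ρ_m = ρ_c (1 + h/r).
ρ_m = 2790 × (1 + 2.94 km/15.2 km) = 3330 kg m⁻³.

3330 kg m⁻³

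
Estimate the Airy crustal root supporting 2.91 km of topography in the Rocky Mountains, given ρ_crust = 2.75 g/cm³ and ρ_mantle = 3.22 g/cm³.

For local isostatic compensation: the weight of the topography is balanced by the buoyancy of the root, ρ_c h = (ρ_m − ρ_c) r.
r = h · ρ_c / (ρ_m − ρ_c) = 2.91 km × 2.75 / (3.22 − 2.75) = 17 km.

17 km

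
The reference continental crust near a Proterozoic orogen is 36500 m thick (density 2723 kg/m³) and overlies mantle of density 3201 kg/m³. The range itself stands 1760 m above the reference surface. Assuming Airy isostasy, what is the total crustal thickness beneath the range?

Root depth r = h ρ_c / (ρ_m − ρ_c) = 1760 m × 2723 / 478 = 10030 m.
Total thickness = T + h + r = 36500 m + 1760 m + 10030 m = 48300 m.

48300 m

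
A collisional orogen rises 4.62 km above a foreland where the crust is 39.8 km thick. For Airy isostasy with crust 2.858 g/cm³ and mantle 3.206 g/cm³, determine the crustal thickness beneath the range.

82.4 km

Root depth r = h ρ_c / (ρ_m − ρ_c) = 4.62 km × 2.858 / 0.348 = 37.94 km.
Total thickness = T + h + r = 39.8 km + 4.62 km + 37.94 km = 82.4 km.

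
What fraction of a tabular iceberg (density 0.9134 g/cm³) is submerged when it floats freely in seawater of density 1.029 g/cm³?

0.888

Submerged fraction = ρ_obj/ρ_fluid = 0.9134/1.029 = 0.888.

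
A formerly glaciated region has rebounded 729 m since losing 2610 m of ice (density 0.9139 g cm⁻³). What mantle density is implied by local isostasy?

ρ_m = ρ_ice t / u = 0.9139 × 2610 m/729 m = 3.27 g cm⁻³.

3.27 g cm⁻³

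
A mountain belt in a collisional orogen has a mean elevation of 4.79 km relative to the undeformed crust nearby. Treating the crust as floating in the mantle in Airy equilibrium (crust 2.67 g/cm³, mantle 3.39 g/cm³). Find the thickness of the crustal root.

17.8 km

In Airy isostatic equilibrium: the weight of the topography is balanced by the buoyancy of the root, ρ_c h = (ρ_m − ρ_c) r.
r = h · ρ_c / (ρ_m − ρ_c) = 4.79 km × 2.67 / (3.39 − 2.67) = 17.8 km.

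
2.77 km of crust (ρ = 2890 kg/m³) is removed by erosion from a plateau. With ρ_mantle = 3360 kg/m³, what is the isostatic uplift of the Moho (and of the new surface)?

2.38 km

Unloading: uplift u = e ρ_c/ρ_m = 2.77 km × 2890/3360 = 2.38 km.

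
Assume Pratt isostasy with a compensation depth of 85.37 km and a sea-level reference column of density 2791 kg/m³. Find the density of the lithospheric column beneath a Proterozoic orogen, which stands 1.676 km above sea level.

2740 kg/m³

Pratt balance: ρ_ref D = ρ (D + h).
ρ = ρ_ref D/(D + h) = 2791 × 85.37 km/(85.37 km + 1.676 km) = 2740 kg/m³.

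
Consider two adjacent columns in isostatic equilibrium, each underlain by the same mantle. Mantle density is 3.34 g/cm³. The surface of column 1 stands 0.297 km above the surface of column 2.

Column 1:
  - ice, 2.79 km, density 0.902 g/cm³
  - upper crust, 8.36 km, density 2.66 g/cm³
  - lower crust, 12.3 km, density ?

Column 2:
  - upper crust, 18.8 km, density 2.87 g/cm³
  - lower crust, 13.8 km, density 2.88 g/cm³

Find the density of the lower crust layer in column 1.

3.04 g/cm³

Take the compensation level at the base of the deeper column (depth z_c below the surface of column 1) and equate Σ ρ_i t_i down to z_c; mantle fills any gap and the z_c terms cancel.
Column 1: 2.79×0.902 + 8.36×2.66 + 12.3×ρ + (z_c − 23.45)×3.34
Column 2: 0.297×0 + 18.8×2.87 + 13.8×2.88 + (z_c − 0.297 − 32.6)×3.34
The z_c×3.34 term appears on both sides and cancels. Collect the known terms of each column as K = Σ(ρt)_known − 3.34 × (depth of known layers): K_1 = 24.75418 − 3.34×23.45 = −53.56882; K_2 = 93.7 − 3.34×(0.297 + 32.6) = −16.17598.
Balance: K_1 + 12.3×ρ = K_2, so ρ = (K_2 − K_1)/12.3 = 37.3928/12.3 = 3.04 g/cm³.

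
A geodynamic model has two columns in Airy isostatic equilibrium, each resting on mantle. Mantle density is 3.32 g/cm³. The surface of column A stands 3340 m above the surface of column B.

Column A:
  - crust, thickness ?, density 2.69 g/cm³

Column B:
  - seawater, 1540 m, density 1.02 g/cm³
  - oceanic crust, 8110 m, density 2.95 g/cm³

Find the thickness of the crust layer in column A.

28000 m

Take the compensation level at the base of the deeper column (depth z_c below the surface of column A) and equate Σ ρ_i t_i down to z_c; mantle fills any gap and the z_c terms cancel.
Column A: x×2.69 + (z_c − 0 − x)×3.32
Column B: 3340×0 + 1540×1.02 + 8110×2.95 + (z_c − 3340 − 9650)×3.32
The z_c×3.32 term appears on both sides and cancels. Collect the known terms of each column as K = Σ(ρt)_known − 3.32 × (depth of known layers): K_A = 0 − 3.32×0 = 0; K_B = 25495.3 − 3.32×(3340 + 9650) = −17631.5.
Balance: K_A − x×(3.32 − 2.69) = K_B, so x = (K_A − K_B)/(3.32 − 2.69) = 17631.5/0.63 = 28000 m.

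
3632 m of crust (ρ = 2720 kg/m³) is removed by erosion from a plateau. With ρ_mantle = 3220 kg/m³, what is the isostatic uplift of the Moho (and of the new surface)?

Unloading: uplift u = e ρ_c/ρ_m = 3632 m × 2720/3220 = 3070 m.

3070 m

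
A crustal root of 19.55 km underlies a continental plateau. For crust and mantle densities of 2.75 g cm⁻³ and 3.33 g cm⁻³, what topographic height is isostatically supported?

For local isostatic compensation: ρ_c h = (ρ_m − ρ_c) r.
h = r (ρ_m − ρ_c) / ρ_c = 19.55 km × (3.33 − 2.75) / 2.75 = 4.12 km.

4.12 km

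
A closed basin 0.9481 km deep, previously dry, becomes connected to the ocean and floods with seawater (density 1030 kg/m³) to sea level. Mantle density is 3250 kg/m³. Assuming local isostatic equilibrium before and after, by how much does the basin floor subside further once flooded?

After flooding the water column is d + s deep. Its weight must equal the weight of mantle displaced by the extra subsidence s: (d + s) ρ_w = s ρ_m.
s = d ρ_w / (ρ_m − ρ_w) = 0.9481 km × 1030/(3250 − 1030) = 0.44 km.

0.44 km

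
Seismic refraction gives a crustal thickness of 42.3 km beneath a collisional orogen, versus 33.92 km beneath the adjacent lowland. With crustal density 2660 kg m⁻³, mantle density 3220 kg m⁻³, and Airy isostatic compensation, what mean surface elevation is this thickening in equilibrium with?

Excess crust Δ = 42.3 km − 33.92 km = 8.38 km, split between elevation h and root r with h + r = Δ.
Airy balance ρ_c h = (ρ_m − ρ_c) r gives r = h ρ_c/(ρ_m − ρ_c), so h (1 + ρ_c/(ρ_m − ρ_c)) = Δ, i.e. h = Δ (ρ_m − ρ_c)/ρ_m.
h = 8.38 km × 560/3220 = 1.46 km.

1.46 km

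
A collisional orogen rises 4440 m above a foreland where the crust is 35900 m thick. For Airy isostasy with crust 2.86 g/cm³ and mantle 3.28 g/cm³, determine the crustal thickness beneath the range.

Root depth r = h ρ_c / (ρ_m − ρ_c) = 4440 m × 2.86 / 0.42 = 30230 m.
Total thickness = T + h + r = 35900 m + 4440 m + 30230 m = 70600 m.

70600 m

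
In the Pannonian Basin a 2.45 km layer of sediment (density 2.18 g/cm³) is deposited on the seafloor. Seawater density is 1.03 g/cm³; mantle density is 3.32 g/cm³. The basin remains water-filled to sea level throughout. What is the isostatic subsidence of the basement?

1.23 km

Submarine loading: the sediment displaces seawater, and the subsidence is in turn flooded, so s (ρ_m − ρ_w) = t (ρ_sed − ρ_w).
s = 2.45 km × (2.18 − 1.03) / (3.32 − 1.03) = 1.23 km.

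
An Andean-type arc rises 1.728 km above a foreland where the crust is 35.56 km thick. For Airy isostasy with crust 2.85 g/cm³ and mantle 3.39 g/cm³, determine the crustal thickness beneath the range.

Root depth r = h ρ_c / (ρ_m − ρ_c) = 1.728 km × 2.85 / 0.54 = 9.12 km.
Total thickness = T + h + r = 35.56 km + 1.728 km + 9.12 km = 46.4 km.

46.4 km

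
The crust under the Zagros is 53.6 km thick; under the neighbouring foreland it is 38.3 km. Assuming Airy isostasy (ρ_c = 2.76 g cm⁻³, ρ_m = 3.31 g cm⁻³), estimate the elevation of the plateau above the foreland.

2.54 km

Excess crust Δ = 53.6 km − 38.3 km = 15.3 km, split between elevation h and root r with h + r = Δ.
Airy balance ρ_c h = (ρ_m − ρ_c) r gives r = h ρ_c/(ρ_m − ρ_c), so h (1 + ρ_c/(ρ_m − ρ_c)) = Δ, i.e. h = Δ (ρ_m − ρ_c)/ρ_m.
h = 15.3 km × 0.55/3.31 = 2.54 km.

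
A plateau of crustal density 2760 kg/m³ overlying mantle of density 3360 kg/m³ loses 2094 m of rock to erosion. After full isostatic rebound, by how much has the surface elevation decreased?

374 m

Rebound u = e ρ_c/ρ_m = 2094 m × 2760/3360 = 1720 m.
Net surface drop = e − u = 2094 m − 1720 m = e (ρ_m − ρ_c)/ρ_m = 374 m.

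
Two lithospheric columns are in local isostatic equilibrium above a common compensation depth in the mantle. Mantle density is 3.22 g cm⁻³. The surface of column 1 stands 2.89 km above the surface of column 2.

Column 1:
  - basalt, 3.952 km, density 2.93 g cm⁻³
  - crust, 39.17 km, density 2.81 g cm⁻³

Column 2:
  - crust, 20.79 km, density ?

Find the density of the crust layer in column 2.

Take the compensation level at the base of the deeper column (depth z_c below the surface of column 1) and equate Σ ρ_i t_i down to z_c; mantle fills any gap and the z_c terms cancel.
Column 1: 3.952×2.93 + 39.17×2.81 + (z_c − 43.122)×3.22
Column 2: 2.89×0 + 20.79×ρ + (z_c − 2.89 − 20.79)×3.22
The z_c×3.22 term appears on both sides and cancels. Collect the known terms of each column as K = Σ(ρt)_known − 3.22 × (depth of known layers): K_1 = 121.64706 − 3.22×43.122 = −17.20578; K_2 = 0 − 3.22×(2.89 + 20.79) = −76.2496.
Balance: K_1 = K_2 + 20.79×ρ, so ρ = (K_1 − K_2)/20.79 = 59.0438/20.79 = 2.84 g cm⁻³.

2.84 g cm⁻³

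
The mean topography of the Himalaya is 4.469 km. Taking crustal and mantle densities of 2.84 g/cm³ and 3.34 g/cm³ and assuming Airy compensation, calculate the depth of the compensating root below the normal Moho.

25.4 km

In Airy isostatic equilibrium: the weight of the topography is balanced by the buoyancy of the root, ρ_c h = (ρ_m − ρ_c) r.
r = h · ρ_c / (ρ_m − ρ_c) = 4.469 km × 2.84 / (3.34 − 2.84) = 25.4 km.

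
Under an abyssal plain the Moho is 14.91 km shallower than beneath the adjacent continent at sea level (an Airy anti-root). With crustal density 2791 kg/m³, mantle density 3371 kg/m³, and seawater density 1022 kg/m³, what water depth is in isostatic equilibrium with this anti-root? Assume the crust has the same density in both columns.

4.89 km

Replacing a thickness d of crust by seawater at the top must be balanced by replacing crust with mantle at the base: d (ρ_c − ρ_w) = a (ρ_m − ρ_c).
d = a (ρ_m − ρ_c)/(ρ_c − ρ_w) = 14.91 km × 580/1769 = 4.89 km.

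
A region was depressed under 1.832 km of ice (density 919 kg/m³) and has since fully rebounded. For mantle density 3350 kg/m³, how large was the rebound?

Removing the load lets mantle flow back in; uplift u satisfies ρ_ice t = ρ_m u.
u = t ρ_ice/ρ_m = 1.832 km × 919/3350 = 0.503 km.

0.503 km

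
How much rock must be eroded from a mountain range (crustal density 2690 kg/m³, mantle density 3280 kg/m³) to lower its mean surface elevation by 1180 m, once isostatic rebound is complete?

Net drop Δ = e − u = e − e ρ_c/ρ_m = e (ρ_m − ρ_c)/ρ_m.
e = Δ ρ_m/(ρ_m − ρ_c) = 1180 m × 3280/590 = 6560 m.

6560 m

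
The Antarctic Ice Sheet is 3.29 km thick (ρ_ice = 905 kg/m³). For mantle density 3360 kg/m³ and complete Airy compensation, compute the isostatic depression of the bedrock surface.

0.886 km

Balancing pressure at the compensation depth: the ice load ρ_ice t is balanced by mantle displaced below, ρ_m s.
s = t ρ_ice / ρ_m = 3.29 km × 905/3360 = 0.886 km.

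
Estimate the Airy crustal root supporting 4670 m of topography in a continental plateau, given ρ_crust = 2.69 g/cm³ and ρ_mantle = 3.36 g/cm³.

18700 m

In Airy isostatic equilibrium: the weight of the topography is balanced by the buoyancy of the root, ρ_c h = (ρ_m − ρ_c) r.
r = h · ρ_c / (ρ_m − ρ_c) = 4670 m × 2.69 / (3.36 − 2.69) = 18700 m.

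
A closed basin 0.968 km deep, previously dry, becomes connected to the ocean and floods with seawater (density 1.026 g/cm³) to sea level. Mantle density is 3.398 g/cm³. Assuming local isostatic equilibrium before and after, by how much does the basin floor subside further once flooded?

After flooding the water column is d + s deep. Its weight must equal the weight of mantle displaced by the extra subsidence s: (d + s) ρ_w = s ρ_m.
s = d ρ_w / (ρ_m − ρ_w) = 0.968 km × 1.026/(3.398 − 1.026) = 0.419 km.

0.419 km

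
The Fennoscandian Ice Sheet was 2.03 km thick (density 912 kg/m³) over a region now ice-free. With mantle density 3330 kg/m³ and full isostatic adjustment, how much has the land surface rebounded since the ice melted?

0.556 km

Removing the load lets mantle flow back in; uplift u satisfies ρ_ice t = ρ_m u.
u = t ρ_ice/ρ_m = 2.03 km × 912/3330 = 0.556 km.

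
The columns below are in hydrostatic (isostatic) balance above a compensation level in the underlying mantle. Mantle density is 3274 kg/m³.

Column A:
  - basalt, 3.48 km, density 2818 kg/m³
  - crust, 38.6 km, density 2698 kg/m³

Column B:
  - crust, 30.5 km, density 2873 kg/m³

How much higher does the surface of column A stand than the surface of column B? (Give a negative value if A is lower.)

3.54 km

For any compensation level in the mantle, the mantle terms cancel and isostasy reduces to e = (Σt_A − Σt_B) − (Σ(ρt)_A − Σ(ρt)_B) / ρ_m.
Σt_A = 42.08 km; Σt_B = 30.5 km; Σ(ρt)_A = 113949.44; Σ(ρt)_B = 87626.5 (in km·kg/m³).
e = (42.08 − 30.5) − (113949.44 − 87626.5) / 3274 = 3.54 km.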